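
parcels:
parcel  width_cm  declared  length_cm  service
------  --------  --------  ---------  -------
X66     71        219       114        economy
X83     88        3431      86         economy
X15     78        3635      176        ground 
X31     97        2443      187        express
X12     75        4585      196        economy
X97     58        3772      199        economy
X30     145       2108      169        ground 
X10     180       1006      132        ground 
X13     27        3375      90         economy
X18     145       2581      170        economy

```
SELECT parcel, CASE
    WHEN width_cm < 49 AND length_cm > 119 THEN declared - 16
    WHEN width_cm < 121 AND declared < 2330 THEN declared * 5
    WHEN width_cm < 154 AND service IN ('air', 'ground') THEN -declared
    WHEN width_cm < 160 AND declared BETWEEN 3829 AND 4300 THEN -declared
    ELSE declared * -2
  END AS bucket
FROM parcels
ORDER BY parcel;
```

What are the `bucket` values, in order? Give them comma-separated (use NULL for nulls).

-2012, -9170, -6750, -3635, -5162, -2108, -4886, 1095, -6862, -7544

parcel=X10: ELSE → -2012
parcel=X12: ELSE → -9170
parcel=X13: ELSE → -6750
parcel=X15: width_cm < 154 AND service IN ('air', 'ground') → -3635
parcel=X18: ELSE → -5162
parcel=X30: width_cm < 154 AND service IN ('air', 'ground') → -2108
parcel=X31: ELSE → -4886
parcel=X66: width_cm < 121 AND declared < 2330 → 1095
parcel=X83: ELSE → -6862
parcel=X97: ELSE → -7544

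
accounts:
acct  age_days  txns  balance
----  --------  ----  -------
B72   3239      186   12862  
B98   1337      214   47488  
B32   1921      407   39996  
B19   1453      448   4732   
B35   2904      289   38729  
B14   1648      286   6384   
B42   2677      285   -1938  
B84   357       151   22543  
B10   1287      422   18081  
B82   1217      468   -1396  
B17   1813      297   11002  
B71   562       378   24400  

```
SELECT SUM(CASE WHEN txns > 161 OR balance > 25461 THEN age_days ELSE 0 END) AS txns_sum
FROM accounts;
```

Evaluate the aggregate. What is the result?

acct=B72: ✓ → 3239
acct=B98: ✓ → 1337
acct=B32: ✓ → 1921
acct=B19: ✓ → 1453
acct=B35: ✓ → 2904
acct=B14: ✓ → 1648
acct=B42: ✓ → 2677
acct=B84: ✗
acct=B10: ✓ → 1287
acct=B82: ✓ → 1217
acct=B17: ✓ → 1813
acct=B71: ✓ → 562
txns_sum = 3239 + 1337 + 1921 + 1453 + 2904 + 1648 + 2677 + 1287 + 1217 + 1813 + 562 = 20058

20058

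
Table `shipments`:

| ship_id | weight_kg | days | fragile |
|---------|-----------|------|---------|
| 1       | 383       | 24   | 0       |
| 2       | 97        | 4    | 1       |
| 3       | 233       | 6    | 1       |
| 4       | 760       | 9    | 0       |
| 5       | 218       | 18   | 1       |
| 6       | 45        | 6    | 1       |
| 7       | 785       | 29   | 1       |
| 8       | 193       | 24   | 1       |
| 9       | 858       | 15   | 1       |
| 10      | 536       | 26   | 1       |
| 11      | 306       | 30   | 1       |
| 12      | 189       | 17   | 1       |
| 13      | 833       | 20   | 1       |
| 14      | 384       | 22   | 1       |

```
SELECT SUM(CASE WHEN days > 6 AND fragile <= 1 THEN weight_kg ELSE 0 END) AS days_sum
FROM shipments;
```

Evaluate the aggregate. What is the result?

5445

ship_id=1: ✓ → 383
ship_id=2: ✗
ship_id=3: ✗
ship_id=4: ✓ → 760
ship_id=5: ✓ → 218
ship_id=6: ✗
ship_id=7: ✓ → 785
ship_id=8: ✓ → 193
ship_id=9: ✓ → 858
ship_id=10: ✓ → 536
ship_id=11: ✓ → 306
ship_id=12: ✓ → 189
ship_id=13: ✓ → 833
ship_id=14: ✓ → 384
days_sum = 383 + 760 + 218 + 785 + 193 + 858 + 536 + 306 + 189 + 833 + 384 = 5445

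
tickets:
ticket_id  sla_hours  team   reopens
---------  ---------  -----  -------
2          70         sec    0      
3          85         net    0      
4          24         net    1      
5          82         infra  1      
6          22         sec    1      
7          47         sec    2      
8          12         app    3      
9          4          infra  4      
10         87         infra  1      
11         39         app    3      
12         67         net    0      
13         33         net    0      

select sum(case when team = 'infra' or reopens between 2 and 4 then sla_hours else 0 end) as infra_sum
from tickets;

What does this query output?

ticket_id=2: ✗
ticket_id=3: ✗
ticket_id=4: ✗
ticket_id=5: ✓ → 82
ticket_id=6: ✗
ticket_id=7: ✓ → 47
ticket_id=8: ✓ → 12
ticket_id=9: ✓ → 4
ticket_id=10: ✓ → 87
ticket_id=11: ✓ → 39
ticket_id=12: ✗
ticket_id=13: ✗
infra_sum = 82 + 47 + 12 + 4 + 87 + 39 = 271

271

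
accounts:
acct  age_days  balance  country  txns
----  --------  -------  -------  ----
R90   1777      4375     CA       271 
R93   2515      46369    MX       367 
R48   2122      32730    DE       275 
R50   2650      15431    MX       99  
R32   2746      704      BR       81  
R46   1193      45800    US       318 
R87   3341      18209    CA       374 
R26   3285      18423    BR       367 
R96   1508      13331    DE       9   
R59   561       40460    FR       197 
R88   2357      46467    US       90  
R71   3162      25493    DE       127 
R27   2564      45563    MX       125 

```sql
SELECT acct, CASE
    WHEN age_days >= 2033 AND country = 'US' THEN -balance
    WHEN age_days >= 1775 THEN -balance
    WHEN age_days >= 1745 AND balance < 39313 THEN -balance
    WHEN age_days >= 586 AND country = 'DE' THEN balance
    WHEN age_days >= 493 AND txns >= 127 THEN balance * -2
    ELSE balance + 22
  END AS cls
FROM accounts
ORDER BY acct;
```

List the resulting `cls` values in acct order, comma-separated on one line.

acct=R26: age_days >= 1775 → -18423
acct=R27: age_days >= 1775 → -45563
acct=R32: age_days >= 1775 → -704
acct=R46: age_days >= 493 AND txns >= 127 → -91600
acct=R48: age_days >= 1775 → -32730
acct=R50: age_days >= 1775 → -15431
acct=R59: age_days >= 493 AND txns >= 127 → -80920
acct=R71: age_days >= 1775 → -25493
acct=R87: age_days >= 1775 → -18209
acct=R88: age_days >= 2033 AND country = 'US' → -46467
acct=R90: age_days >= 1775 → -4375
acct=R93: age_days >= 1775 → -46369
acct=R96: age_days >= 586 AND country = 'DE' → 13331

-18423, -45563, -704, -91600, -32730, -15431, -80920, -25493, -18209, -46467, -4375, -46369, 13331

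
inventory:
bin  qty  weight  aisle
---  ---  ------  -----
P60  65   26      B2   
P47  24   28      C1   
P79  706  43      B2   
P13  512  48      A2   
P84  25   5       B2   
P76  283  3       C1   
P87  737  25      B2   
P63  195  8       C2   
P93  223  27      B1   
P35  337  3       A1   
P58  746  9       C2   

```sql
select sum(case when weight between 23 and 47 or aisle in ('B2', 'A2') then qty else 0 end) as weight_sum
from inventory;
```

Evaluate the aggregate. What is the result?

2292

bin=P60: ✓ → 65
bin=P47: ✓ → 24
bin=P79: ✓ → 706
bin=P13: ✓ → 512
bin=P84: ✓ → 25
bin=P76: ✗
bin=P87: ✓ → 737
bin=P63: ✗
bin=P93: ✓ → 223
bin=P35: ✗
bin=P58: ✗
weight_sum = 65 + 24 + 706 + 512 + 25 + 737 + 223 = 2292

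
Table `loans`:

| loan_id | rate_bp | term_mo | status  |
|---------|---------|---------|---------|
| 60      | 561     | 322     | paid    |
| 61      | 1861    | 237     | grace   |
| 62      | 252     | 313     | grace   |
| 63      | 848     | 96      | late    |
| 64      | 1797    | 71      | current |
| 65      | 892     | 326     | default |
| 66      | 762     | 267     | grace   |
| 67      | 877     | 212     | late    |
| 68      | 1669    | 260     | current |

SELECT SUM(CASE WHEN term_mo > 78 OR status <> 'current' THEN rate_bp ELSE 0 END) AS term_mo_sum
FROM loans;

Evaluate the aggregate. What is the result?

7722

loan_id=60: ✓ → 561
loan_id=61: ✓ → 1861
loan_id=62: ✓ → 252
loan_id=63: ✓ → 848
loan_id=64: ✗
loan_id=65: ✓ → 892
loan_id=66: ✓ → 762
loan_id=67: ✓ → 877
loan_id=68: ✓ → 1669
term_mo_sum = 561 + 1861 + 252 + 848 + 892 + 762 + 877 + 1669 = 7722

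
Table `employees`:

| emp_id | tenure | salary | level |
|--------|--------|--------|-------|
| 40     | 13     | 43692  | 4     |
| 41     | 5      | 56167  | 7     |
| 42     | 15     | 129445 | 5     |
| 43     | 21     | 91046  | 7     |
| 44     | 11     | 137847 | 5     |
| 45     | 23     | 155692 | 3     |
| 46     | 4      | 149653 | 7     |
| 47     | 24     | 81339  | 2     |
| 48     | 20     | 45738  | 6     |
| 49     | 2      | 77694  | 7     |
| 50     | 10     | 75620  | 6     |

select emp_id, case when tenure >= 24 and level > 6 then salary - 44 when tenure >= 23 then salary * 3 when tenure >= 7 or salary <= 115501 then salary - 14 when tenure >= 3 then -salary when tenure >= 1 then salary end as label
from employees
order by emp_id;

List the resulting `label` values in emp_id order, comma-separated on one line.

emp_id=40: tenure >= 7 or salary <= 115501 → 43678
emp_id=41: tenure >= 7 or salary <= 115501 → 56153
emp_id=42: tenure >= 7 or salary <= 115501 → 129431
emp_id=43: tenure >= 7 or salary <= 115501 → 91032
emp_id=44: tenure >= 7 or salary <= 115501 → 137833
emp_id=45: tenure >= 23 → 467076
emp_id=46: tenure >= 3 → -149653
emp_id=47: tenure >= 23 → 244017
emp_id=48: tenure >= 7 or salary <= 115501 → 45724
emp_id=49: tenure >= 7 or salary <= 115501 → 77680
emp_id=50: tenure >= 7 or salary <= 115501 → 75606

43678, 56153, 129431, 91032, 137833, 467076, -149653, 244017, 45724, 77680, 75606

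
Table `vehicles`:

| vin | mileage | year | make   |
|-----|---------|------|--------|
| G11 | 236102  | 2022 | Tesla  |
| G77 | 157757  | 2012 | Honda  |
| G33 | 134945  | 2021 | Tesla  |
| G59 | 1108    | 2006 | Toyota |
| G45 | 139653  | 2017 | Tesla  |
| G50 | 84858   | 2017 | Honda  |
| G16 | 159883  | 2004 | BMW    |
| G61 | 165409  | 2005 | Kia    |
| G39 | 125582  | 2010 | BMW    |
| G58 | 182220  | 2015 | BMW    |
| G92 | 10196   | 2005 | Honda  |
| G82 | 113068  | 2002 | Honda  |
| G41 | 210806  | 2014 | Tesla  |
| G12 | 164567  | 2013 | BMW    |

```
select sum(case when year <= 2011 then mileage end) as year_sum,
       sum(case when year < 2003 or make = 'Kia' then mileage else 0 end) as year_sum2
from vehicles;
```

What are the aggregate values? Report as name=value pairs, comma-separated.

year_sum=575246, year_sum2=278477

[year_sum: year <= 2011]
vin=G11: ✗
vin=G77: ✗
vin=G33: ✗
vin=G59: ✓ → 1108
vin=G45: ✗
vin=G50: ✗
vin=G16: ✓ → 159883
vin=G61: ✓ → 165409
vin=G39: ✓ → 125582
vin=G58: ✗
vin=G92: ✓ → 10196
vin=G82: ✓ → 113068
vin=G41: ✗
vin=G12: ✗
year_sum = 1108 + 159883 + 165409 + 125582 + 10196 + 113068 = 575246
—
[year_sum2: year < 2003 or make = 'Kia']
vin=G11: ✗
vin=G77: ✗
vin=G33: ✗
vin=G59: ✗
vin=G45: ✗
vin=G50: ✗
vin=G16: ✗
vin=G61: ✓ → 165409
vin=G39: ✗
vin=G58: ✗
vin=G92: ✗
vin=G82: ✓ → 113068
vin=G41: ✗
vin=G12: ✗
year_sum2 = 165409 + 113068 = 278477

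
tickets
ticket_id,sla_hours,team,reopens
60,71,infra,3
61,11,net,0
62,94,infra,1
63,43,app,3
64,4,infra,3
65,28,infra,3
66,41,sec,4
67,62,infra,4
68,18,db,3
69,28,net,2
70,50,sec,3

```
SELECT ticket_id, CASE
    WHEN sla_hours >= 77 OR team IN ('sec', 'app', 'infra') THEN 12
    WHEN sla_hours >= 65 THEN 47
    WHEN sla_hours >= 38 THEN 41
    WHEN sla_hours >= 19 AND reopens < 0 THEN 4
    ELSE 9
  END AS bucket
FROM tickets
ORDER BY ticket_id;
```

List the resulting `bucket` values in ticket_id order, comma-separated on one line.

ticket_id=60: sla_hours >= 77 OR team IN ('sec', 'app', 'infra') → 12
ticket_id=61: ELSE → 9
ticket_id=62: sla_hours >= 77 OR team IN ('sec', 'app', 'infra') → 12
ticket_id=63: sla_hours >= 77 OR team IN ('sec', 'app', 'infra') → 12
ticket_id=64: sla_hours >= 77 OR team IN ('sec', 'app', 'infra') → 12
ticket_id=65: sla_hours >= 77 OR team IN ('sec', 'app', 'infra') → 12
ticket_id=66: sla_hours >= 77 OR team IN ('sec', 'app', 'infra') → 12
ticket_id=67: sla_hours >= 77 OR team IN ('sec', 'app', 'infra') → 12
ticket_id=68: ELSE → 9
ticket_id=69: ELSE → 9
ticket_id=70: sla_hours >= 77 OR team IN ('sec', 'app', 'infra') → 12

12, 9, 12, 12, 12, 12, 12, 12, 9, 9, 12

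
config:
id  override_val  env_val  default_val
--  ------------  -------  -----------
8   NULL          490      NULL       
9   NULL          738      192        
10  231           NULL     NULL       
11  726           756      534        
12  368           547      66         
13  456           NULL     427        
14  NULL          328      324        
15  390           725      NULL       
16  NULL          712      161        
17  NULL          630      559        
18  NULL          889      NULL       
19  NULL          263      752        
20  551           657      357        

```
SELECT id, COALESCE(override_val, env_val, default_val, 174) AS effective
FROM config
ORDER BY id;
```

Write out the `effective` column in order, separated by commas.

id=8: override_val=NULL, env_val=490 → 490
id=9: override_val=NULL, env_val=738 → 738
id=10: override_val=231 → 231
id=11: override_val=726 → 726
id=12: override_val=368 → 368
id=13: override_val=456 → 456
id=14: override_val=NULL, env_val=328 → 328
id=15: override_val=390 → 390
id=16: override_val=NULL, env_val=712 → 712
id=17: override_val=NULL, env_val=630 → 630
id=18: override_val=NULL, env_val=889 → 889
id=19: override_val=NULL, env_val=263 → 263
id=20: override_val=551 → 551

490, 738, 231, 726, 368, 456, 328, 390, 712, 630, 889, 263, 551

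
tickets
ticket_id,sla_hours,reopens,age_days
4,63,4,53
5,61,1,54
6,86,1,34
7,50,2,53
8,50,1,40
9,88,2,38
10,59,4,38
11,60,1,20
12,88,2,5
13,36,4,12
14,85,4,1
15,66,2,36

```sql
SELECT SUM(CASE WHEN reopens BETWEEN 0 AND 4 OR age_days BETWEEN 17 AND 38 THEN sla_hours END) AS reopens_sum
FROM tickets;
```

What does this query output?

ticket_id=4: ✓ → 63
ticket_id=5: ✓ → 61
ticket_id=6: ✓ → 86
ticket_id=7: ✓ → 50
ticket_id=8: ✓ → 50
ticket_id=9: ✓ → 88
ticket_id=10: ✓ → 59
ticket_id=11: ✓ → 60
ticket_id=12: ✓ → 88
ticket_id=13: ✓ → 36
ticket_id=14: ✓ → 85
ticket_id=15: ✓ → 66
reopens_sum = 63 + 61 + 86 + 50 + 50 + 88 + 59 + 60 + 88 + 36 + 85 + 66 = 792

792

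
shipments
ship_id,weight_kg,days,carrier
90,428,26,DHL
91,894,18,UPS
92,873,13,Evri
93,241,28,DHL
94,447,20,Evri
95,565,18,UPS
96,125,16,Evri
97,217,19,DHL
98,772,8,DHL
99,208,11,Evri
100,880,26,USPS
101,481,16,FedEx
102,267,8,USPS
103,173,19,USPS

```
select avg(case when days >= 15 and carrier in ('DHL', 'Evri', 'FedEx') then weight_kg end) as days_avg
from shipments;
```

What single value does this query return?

ship_id=90: ✓ → 428
ship_id=91: ✗
ship_id=92: ✗
ship_id=93: ✓ → 241
ship_id=94: ✓ → 447
ship_id=95: ✗
ship_id=96: ✓ → 125
ship_id=97: ✓ → 217
ship_id=98: ✗
ship_id=99: ✗
ship_id=100: ✗
ship_id=101: ✓ → 481
ship_id=102: ✗
ship_id=103: ✗
days_avg = (428 + 241 + 447 + 125 + 217 + 481) / 6 = 323.1666666667

323.1666666667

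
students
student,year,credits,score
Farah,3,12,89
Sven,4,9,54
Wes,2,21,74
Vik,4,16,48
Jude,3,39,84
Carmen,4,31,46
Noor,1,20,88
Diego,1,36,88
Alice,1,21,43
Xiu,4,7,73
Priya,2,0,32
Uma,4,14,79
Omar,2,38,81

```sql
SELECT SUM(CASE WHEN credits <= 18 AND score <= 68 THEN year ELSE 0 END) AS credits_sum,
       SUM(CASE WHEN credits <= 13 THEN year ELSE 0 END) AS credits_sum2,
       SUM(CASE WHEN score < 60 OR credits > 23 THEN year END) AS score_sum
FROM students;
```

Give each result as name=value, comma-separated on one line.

credits_sum=10, credits_sum2=13, score_sum=21

[credits_sum: credits <= 18 AND score <= 68]
student=Farah: ✗
student=Sven: ✓ → 4
student=Wes: ✗
student=Vik: ✓ → 4
student=Jude: ✗
student=Carmen: ✗
student=Noor: ✗
student=Diego: ✗
student=Alice: ✗
student=Xiu: ✗
student=Priya: ✓ → 2
student=Uma: ✗
student=Omar: ✗
credits_sum = 4 + 4 + 2 = 10
—
[credits_sum2: credits <= 13]
student=Farah: ✓ → 3
student=Sven: ✓ → 4
student=Wes: ✗
student=Vik: ✗
student=Jude: ✗
student=Carmen: ✗
student=Noor: ✗
student=Diego: ✗
student=Alice: ✗
student=Xiu: ✓ → 4
student=Priya: ✓ → 2
student=Uma: ✗
student=Omar: ✗
credits_sum2 = 3 + 4 + 4 + 2 = 13
—
[score_sum: score < 60 OR credits > 23]
student=Farah: ✗
student=Sven: ✓ → 4
student=Wes: ✗
student=Vik: ✓ → 4
student=Jude: ✓ → 3
student=Carmen: ✓ → 4
student=Noor: ✗
student=Diego: ✓ → 1
student=Alice: ✓ → 1
student=Xiu: ✗
student=Priya: ✓ → 2
student=Uma: ✗
student=Omar: ✓ → 2
score_sum = 4 + 4 + 3 + 4 + 1 + 1 + 2 + 2 = 21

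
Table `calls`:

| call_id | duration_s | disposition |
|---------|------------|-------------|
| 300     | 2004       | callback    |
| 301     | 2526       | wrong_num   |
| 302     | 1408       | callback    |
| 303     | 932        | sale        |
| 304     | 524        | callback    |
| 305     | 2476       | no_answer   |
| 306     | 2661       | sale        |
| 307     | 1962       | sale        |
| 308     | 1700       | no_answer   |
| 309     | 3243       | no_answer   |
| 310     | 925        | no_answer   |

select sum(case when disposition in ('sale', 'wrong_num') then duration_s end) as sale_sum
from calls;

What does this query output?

8081

call_id=300: ✗
call_id=301: ✓ → 2526
call_id=302: ✗
call_id=303: ✓ → 932
call_id=304: ✗
call_id=305: ✗
call_id=306: ✓ → 2661
call_id=307: ✓ → 1962
call_id=308: ✗
call_id=309: ✗
call_id=310: ✗
sale_sum = 2526 + 932 + 2661 + 1962 = 8081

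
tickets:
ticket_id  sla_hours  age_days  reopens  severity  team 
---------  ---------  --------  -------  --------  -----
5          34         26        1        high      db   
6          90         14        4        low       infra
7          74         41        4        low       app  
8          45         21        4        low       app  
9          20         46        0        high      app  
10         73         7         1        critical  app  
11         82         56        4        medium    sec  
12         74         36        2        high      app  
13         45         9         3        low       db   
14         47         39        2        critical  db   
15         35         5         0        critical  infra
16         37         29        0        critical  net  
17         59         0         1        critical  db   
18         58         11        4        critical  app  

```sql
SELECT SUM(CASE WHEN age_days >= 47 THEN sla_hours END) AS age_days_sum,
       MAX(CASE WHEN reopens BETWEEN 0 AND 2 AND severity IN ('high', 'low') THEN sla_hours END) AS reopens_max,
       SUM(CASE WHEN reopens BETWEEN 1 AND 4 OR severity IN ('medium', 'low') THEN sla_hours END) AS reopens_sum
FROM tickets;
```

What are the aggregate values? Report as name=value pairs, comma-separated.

age_days_sum=82, reopens_max=74, reopens_sum=681

[age_days_sum: age_days >= 47]
ticket_id=5: ✗
ticket_id=6: ✗
ticket_id=7: ✗
ticket_id=8: ✗
ticket_id=9: ✗
ticket_id=10: ✗
ticket_id=11: ✓ → 82
ticket_id=12: ✗
ticket_id=13: ✗
ticket_id=14: ✗
ticket_id=15: ✗
ticket_id=16: ✗
ticket_id=17: ✗
ticket_id=18: ✗
age_days_sum = 82
—
[reopens_max: reopens BETWEEN 0 AND 2 AND severity IN ('high', 'low')]
ticket_id=5: ✓ → 34
ticket_id=6: ✗
ticket_id=7: ✗
ticket_id=8: ✗
ticket_id=9: ✓ → 20
ticket_id=10: ✗
ticket_id=11: ✗
ticket_id=12: ✓ → 74
ticket_id=13: ✗
ticket_id=14: ✗
ticket_id=15: ✗
ticket_id=16: ✗
ticket_id=17: ✗
ticket_id=18: ✗
reopens_max = MAX(34, 20, 74) = 74
—
[reopens_sum: reopens BETWEEN 1 AND 4 OR severity IN ('medium', 'low')]
ticket_id=5: ✓ → 34
ticket_id=6: ✓ → 90
ticket_id=7: ✓ → 74
ticket_id=8: ✓ → 45
ticket_id=9: ✗
ticket_id=10: ✓ → 73
ticket_id=11: ✓ → 82
ticket_id=12: ✓ → 74
ticket_id=13: ✓ → 45
ticket_id=14: ✓ → 47
ticket_id=15: ✗
ticket_id=16: ✗
ticket_id=17: ✓ → 59
ticket_id=18: ✓ → 58
reopens_sum = 34 + 90 + 74 + 45 + 73 + 82 + 74 + 45 + 47 + 59 + 58 = 681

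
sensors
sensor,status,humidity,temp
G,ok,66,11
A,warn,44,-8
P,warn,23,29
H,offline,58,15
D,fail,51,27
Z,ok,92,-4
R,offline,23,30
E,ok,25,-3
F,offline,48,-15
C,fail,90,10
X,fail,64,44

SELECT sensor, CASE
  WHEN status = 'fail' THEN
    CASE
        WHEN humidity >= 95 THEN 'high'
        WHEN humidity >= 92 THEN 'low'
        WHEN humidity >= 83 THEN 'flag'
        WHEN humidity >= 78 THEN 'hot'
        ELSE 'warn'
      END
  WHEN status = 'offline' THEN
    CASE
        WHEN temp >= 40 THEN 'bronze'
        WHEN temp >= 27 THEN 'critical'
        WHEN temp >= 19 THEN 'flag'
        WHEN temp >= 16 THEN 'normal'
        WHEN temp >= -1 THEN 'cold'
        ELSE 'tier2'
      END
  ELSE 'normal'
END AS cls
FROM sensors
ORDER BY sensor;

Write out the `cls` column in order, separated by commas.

normal, flag, warn, normal, tier2, normal, cold, normal, critical, warn, normal

sensor=A: status='warn' → outer ELSE → normal
sensor=C: status='fail' → inner[humidity >= 83] → flag
sensor=D: status='fail' → inner[ELSE] → warn
sensor=E: status='ok' → outer ELSE → normal
sensor=F: status='offline' → inner[ELSE] → tier2
sensor=G: status='ok' → outer ELSE → normal
sensor=H: status='offline' → inner[temp >= -1] → cold
sensor=P: status='warn' → outer ELSE → normal
sensor=R: status='offline' → inner[temp >= 27] → critical
sensor=X: status='fail' → inner[ELSE] → warn
sensor=Z: status='ok' → outer ELSE → normal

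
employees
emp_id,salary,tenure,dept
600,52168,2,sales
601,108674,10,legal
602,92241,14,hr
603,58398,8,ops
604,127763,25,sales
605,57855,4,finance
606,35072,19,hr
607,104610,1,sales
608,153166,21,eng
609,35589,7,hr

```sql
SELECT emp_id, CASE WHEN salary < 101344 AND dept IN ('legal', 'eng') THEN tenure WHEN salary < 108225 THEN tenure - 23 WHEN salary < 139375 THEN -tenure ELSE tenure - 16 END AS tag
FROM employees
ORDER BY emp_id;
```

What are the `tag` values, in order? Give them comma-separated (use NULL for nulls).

emp_id=600: salary < 108225 → -21
emp_id=601: salary < 139375 → -10
emp_id=602: salary < 108225 → -9
emp_id=603: salary < 108225 → -15
emp_id=604: salary < 139375 → -25
emp_id=605: salary < 108225 → -19
emp_id=606: salary < 108225 → -4
emp_id=607: salary < 108225 → -22
emp_id=608: ELSE → 5
emp_id=609: salary < 108225 → -16

-21, -10, -9, -15, -25, -19, -4, -22, 5, -16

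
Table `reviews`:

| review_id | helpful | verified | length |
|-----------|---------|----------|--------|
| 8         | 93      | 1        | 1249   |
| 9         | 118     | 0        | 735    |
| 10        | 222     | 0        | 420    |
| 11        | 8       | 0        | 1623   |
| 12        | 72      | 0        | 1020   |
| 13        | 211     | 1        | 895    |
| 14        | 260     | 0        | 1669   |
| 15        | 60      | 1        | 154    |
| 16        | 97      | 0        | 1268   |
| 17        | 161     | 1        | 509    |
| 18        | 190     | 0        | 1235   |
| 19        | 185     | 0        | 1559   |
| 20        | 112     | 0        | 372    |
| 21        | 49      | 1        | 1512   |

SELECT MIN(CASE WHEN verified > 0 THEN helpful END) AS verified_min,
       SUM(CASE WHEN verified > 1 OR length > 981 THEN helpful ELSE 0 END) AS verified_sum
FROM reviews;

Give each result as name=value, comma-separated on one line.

[verified_min: verified > 0]
review_id=8: ✓ → 93
review_id=9: ✗
review_id=10: ✗
review_id=11: ✗
review_id=12: ✗
review_id=13: ✓ → 211
review_id=14: ✗
review_id=15: ✓ → 60
review_id=16: ✗
review_id=17: ✓ → 161
review_id=18: ✗
review_id=19: ✗
review_id=20: ✗
review_id=21: ✓ → 49
verified_min = MIN(93, 211, 60, 161, 49) = 49
—
[verified_sum: verified > 1 OR length > 981]
review_id=8: ✓ → 93
review_id=9: ✗
review_id=10: ✗
review_id=11: ✓ → 8
review_id=12: ✓ → 72
review_id=13: ✗
review_id=14: ✓ → 260
review_id=15: ✗
review_id=16: ✓ → 97
review_id=17: ✗
review_id=18: ✓ → 190
review_id=19: ✓ → 185
review_id=20: ✗
review_id=21: ✓ → 49
verified_sum = 93 + 8 + 72 + 260 + 97 + 190 + 185 + 49 = 954

verified_min=49, verified_sum=954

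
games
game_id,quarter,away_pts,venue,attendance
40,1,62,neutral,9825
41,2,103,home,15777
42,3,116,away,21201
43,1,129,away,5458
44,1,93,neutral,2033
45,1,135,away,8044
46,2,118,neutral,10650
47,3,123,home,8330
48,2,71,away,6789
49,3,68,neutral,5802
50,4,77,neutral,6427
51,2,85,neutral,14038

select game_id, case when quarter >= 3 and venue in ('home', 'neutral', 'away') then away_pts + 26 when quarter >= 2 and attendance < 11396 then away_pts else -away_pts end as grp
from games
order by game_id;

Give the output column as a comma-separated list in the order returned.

game_id=40: ELSE → -62
game_id=41: ELSE → -103
game_id=42: quarter >= 3 and venue in ('home', 'neutral', 'away') → 142
game_id=43: ELSE → -129
game_id=44: ELSE → -93
game_id=45: ELSE → -135
game_id=46: quarter >= 2 and attendance < 11396 → 118
game_id=47: quarter >= 3 and venue in ('home', 'neutral', 'away') → 149
game_id=48: quarter >= 2 and attendance < 11396 → 71
game_id=49: quarter >= 3 and venue in ('home', 'neutral', 'away') → 94
game_id=50: quarter >= 3 and venue in ('home', 'neutral', 'away') → 103
game_id=51: ELSE → -85

-62, -103, 142, -129, -93, -135, 118, 149, 71, 94, 103, -85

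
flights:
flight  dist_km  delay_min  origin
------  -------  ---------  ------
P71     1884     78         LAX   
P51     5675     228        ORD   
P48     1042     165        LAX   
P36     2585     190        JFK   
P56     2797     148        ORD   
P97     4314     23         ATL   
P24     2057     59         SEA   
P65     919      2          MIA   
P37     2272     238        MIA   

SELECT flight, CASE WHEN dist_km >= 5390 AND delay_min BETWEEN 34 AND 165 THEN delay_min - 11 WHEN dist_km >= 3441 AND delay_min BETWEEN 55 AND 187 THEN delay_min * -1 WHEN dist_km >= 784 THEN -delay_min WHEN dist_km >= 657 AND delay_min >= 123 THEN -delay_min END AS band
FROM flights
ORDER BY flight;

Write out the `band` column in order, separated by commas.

flight=P24: dist_km >= 784 → -59
flight=P36: dist_km >= 784 → -190
flight=P37: dist_km >= 784 → -238
flight=P48: dist_km >= 784 → -165
flight=P51: dist_km >= 784 → -228
flight=P56: dist_km >= 784 → -148
flight=P65: dist_km >= 784 → -2
flight=P71: dist_km >= 784 → -78
flight=P97: dist_km >= 784 → -23

-59, -190, -238, -165, -228, -148, -2, -78, -23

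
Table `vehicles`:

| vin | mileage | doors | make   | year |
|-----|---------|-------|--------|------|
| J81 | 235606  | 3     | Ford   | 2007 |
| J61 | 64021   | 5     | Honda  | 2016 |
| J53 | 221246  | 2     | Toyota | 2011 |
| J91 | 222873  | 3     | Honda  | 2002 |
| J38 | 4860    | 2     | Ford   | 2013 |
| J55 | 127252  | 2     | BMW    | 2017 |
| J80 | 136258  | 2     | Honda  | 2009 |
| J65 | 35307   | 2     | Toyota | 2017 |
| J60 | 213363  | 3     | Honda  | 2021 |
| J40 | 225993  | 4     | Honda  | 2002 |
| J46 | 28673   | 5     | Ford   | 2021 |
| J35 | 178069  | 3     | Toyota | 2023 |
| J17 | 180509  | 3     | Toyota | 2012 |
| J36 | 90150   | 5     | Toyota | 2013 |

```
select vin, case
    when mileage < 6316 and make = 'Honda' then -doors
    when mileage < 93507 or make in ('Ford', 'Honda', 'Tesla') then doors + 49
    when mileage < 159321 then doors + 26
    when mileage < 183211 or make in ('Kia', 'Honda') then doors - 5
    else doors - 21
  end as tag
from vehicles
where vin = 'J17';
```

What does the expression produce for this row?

vin = J17: mileage=180509, doors=3, make=Toyota, year=2012.
mileage < 6316 and make = 'Honda' → false
mileage < 93507 or make in ('Ford', 'Honda', 'Tesla') → false
mileage < 159321 → false
mileage < 183211 or make in ('Kia', 'Honda') → true → -2

-2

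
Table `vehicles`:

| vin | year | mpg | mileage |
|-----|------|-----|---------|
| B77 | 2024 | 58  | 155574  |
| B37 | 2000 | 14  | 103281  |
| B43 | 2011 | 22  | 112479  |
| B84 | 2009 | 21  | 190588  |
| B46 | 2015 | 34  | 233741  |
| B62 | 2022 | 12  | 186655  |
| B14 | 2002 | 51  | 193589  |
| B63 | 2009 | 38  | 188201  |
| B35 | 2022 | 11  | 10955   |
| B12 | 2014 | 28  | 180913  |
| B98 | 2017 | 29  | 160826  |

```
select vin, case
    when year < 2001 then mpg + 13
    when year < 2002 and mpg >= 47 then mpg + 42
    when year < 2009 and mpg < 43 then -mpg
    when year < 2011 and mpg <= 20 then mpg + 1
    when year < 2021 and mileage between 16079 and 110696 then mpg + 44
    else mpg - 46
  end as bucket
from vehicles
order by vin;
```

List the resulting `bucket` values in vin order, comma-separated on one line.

-18, 5, -35, 27, -24, -12, -34, -8, 12, -25, -17

vin=B12: ELSE → -18
vin=B14: ELSE → 5
vin=B35: ELSE → -35
vin=B37: year < 2001 → 27
vin=B43: ELSE → -24
vin=B46: ELSE → -12
vin=B62: ELSE → -34
vin=B63: ELSE → -8
vin=B77: ELSE → 12
vin=B84: ELSE → -25
vin=B98: ELSE → -17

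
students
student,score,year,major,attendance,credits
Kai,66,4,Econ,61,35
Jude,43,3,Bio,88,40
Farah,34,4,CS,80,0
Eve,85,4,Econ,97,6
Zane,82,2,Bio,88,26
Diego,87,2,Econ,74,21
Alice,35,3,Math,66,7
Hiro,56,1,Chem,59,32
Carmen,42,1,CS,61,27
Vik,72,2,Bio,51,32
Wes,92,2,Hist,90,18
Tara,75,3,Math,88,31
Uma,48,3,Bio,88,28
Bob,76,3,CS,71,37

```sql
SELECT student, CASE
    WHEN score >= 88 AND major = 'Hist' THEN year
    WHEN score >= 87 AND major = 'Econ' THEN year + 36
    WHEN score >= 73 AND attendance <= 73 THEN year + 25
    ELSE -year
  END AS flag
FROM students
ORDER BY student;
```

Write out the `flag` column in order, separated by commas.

student=Alice: ELSE → -3
student=Bob: score >= 73 AND attendance <= 73 → 28
student=Carmen: ELSE → -1
student=Diego: score >= 87 AND major = 'Econ' → 38
student=Eve: ELSE → -4
student=Farah: ELSE → -4
student=Hiro: ELSE → -1
student=Jude: ELSE → -3
student=Kai: ELSE → -4
student=Tara: ELSE → -3
student=Uma: ELSE → -3
student=Vik: ELSE → -2
student=Wes: score >= 88 AND major = 'Hist' → 2
student=Zane: ELSE → -2

-3, 28, -1, 38, -4, -4, -1, -3, -4, -3, -3, -2, 2, -2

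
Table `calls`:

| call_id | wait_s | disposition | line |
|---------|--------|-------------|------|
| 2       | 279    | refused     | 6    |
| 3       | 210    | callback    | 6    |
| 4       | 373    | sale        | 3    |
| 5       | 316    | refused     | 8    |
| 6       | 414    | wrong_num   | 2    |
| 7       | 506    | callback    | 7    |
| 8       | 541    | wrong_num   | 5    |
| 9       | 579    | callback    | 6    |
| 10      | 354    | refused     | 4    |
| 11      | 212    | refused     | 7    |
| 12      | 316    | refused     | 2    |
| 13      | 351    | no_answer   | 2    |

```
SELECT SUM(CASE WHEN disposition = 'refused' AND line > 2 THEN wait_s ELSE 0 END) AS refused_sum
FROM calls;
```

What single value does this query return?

1161

call_id=2: ✓ → 279
call_id=3: ✗
call_id=4: ✗
call_id=5: ✓ → 316
call_id=6: ✗
call_id=7: ✗
call_id=8: ✗
call_id=9: ✗
call_id=10: ✓ → 354
call_id=11: ✓ → 212
call_id=12: ✗
call_id=13: ✗
refused_sum = 279 + 316 + 354 + 212 = 1161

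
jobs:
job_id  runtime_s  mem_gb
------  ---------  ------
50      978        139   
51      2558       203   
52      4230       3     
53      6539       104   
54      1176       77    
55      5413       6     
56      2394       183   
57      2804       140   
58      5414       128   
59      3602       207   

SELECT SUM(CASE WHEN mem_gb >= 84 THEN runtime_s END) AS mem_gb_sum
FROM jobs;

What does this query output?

job_id=50: ✓ → 978
job_id=51: ✓ → 2558
job_id=52: ✗
job_id=53: ✓ → 6539
job_id=54: ✗
job_id=55: ✗
job_id=56: ✓ → 2394
job_id=57: ✓ → 2804
job_id=58: ✓ → 5414
job_id=59: ✓ → 3602
mem_gb_sum = 978 + 2558 + 6539 + 2394 + 2804 + 5414 + 3602 = 24289

24289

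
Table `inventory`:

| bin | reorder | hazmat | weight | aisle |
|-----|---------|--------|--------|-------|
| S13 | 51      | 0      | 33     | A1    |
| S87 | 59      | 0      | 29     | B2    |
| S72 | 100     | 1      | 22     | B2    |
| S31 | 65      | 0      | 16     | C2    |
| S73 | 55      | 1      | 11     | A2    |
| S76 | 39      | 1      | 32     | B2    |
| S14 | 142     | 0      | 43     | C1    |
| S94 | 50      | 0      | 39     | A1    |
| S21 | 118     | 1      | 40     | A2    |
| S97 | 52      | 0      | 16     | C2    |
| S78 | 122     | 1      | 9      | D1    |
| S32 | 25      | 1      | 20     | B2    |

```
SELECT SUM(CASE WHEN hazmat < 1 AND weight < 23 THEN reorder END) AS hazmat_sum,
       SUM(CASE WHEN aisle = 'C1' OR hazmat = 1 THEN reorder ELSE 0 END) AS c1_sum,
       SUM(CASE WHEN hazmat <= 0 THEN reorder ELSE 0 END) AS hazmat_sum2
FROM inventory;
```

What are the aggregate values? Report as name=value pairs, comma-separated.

[hazmat_sum: hazmat < 1 AND weight < 23]
bin=S13: ✗
bin=S87: ✗
bin=S72: ✗
bin=S31: ✓ → 65
bin=S73: ✗
bin=S76: ✗
bin=S14: ✗
bin=S94: ✗
bin=S21: ✗
bin=S97: ✓ → 52
bin=S78: ✗
bin=S32: ✗
hazmat_sum = 65 + 52 = 117
—
[c1_sum: aisle = 'C1' OR hazmat = 1]
bin=S13: ✗
bin=S87: ✗
bin=S72: ✓ → 100
bin=S31: ✗
bin=S73: ✓ → 55
bin=S76: ✓ → 39
bin=S14: ✓ → 142
bin=S94: ✗
bin=S21: ✓ → 118
bin=S97: ✗
bin=S78: ✓ → 122
bin=S32: ✓ → 25
c1_sum = 100 + 55 + 39 + 142 + 118 + 122 + 25 = 601
—
[hazmat_sum2: hazmat <= 0]
bin=S13: ✓ → 51
bin=S87: ✓ → 59
bin=S72: ✗
bin=S31: ✓ → 65
bin=S73: ✗
bin=S76: ✗
bin=S14: ✓ → 142
bin=S94: ✓ → 50
bin=S21: ✗
bin=S97: ✓ → 52
bin=S78: ✗
bin=S32: ✗
hazmat_sum2 = 51 + 59 + 65 + 142 + 50 + 52 = 419

hazmat_sum=117, c1_sum=601, hazmat_sum2=419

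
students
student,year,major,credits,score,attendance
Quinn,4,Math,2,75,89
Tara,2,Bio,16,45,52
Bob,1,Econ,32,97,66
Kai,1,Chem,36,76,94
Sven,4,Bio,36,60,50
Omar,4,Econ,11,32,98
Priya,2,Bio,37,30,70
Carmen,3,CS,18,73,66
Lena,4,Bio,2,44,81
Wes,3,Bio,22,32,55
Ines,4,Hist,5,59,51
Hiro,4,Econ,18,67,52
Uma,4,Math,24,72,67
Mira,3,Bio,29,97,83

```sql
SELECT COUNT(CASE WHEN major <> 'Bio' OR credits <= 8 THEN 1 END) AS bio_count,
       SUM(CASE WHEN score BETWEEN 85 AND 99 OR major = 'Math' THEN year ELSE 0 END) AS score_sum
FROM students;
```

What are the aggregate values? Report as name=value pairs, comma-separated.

bio_count=9, score_sum=12

[bio_count: major <> 'Bio' OR credits <= 8]
student=Quinn: ✓ → 1
student=Tara: ✗
student=Bob: ✓ → 1
student=Kai: ✓ → 1
student=Sven: ✗
student=Omar: ✓ → 1
student=Priya: ✗
student=Carmen: ✓ → 1
student=Lena: ✓ → 1
student=Wes: ✗
student=Ines: ✓ → 1
student=Hiro: ✓ → 1
student=Uma: ✓ → 1
student=Mira: ✗
bio_count = COUNT(1, 1, 1, 1, 1, 1, 1, 1, 1) = 9
—
[score_sum: score BETWEEN 85 AND 99 OR major = 'Math']
student=Quinn: ✓ → 4
student=Tara: ✗
student=Bob: ✓ → 1
student=Kai: ✗
student=Sven: ✗
student=Omar: ✗
student=Priya: ✗
student=Carmen: ✗
student=Lena: ✗
student=Wes: ✗
student=Ines: ✗
student=Hiro: ✗
student=Uma: ✓ → 4
student=Mira: ✓ → 3
score_sum = 4 + 1 + 4 + 3 = 12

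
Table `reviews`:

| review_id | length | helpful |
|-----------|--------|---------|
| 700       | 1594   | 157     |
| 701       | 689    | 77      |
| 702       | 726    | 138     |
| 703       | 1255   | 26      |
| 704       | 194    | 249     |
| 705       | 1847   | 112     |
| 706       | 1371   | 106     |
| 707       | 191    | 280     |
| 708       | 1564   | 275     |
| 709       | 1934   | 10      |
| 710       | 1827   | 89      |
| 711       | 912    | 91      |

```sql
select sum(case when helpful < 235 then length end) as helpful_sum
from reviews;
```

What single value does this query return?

12155

review_id=700: ✓ → 1594
review_id=701: ✓ → 689
review_id=702: ✓ → 726
review_id=703: ✓ → 1255
review_id=704: ✗
review_id=705: ✓ → 1847
review_id=706: ✓ → 1371
review_id=707: ✗
review_id=708: ✗
review_id=709: ✓ → 1934
review_id=710: ✓ → 1827
review_id=711: ✓ → 912
helpful_sum = 1594 + 689 + 726 + 1255 + 1847 + 1371 + 1934 + 1827 + 912 = 12155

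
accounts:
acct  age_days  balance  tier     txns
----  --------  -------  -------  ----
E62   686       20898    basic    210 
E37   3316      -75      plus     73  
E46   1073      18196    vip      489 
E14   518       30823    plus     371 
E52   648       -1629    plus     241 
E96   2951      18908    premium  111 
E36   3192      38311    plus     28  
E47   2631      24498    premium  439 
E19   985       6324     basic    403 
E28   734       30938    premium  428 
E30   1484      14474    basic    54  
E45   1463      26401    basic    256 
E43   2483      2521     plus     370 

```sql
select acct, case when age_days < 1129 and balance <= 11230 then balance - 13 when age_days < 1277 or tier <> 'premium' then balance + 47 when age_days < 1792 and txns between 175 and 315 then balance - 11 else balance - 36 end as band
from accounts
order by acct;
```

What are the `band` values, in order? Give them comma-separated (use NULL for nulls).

30870, 6311, 30985, 14521, 38358, -28, 2568, 26448, 18243, 24462, -1642, 20945, 18872

acct=E14: age_days < 1277 or tier <> 'premium' → 30870
acct=E19: age_days < 1129 and balance <= 11230 → 6311
acct=E28: age_days < 1277 or tier <> 'premium' → 30985
acct=E30: age_days < 1277 or tier <> 'premium' → 14521
acct=E36: age_days < 1277 or tier <> 'premium' → 38358
acct=E37: age_days < 1277 or tier <> 'premium' → -28
acct=E43: age_days < 1277 or tier <> 'premium' → 2568
acct=E45: age_days < 1277 or tier <> 'premium' → 26448
acct=E46: age_days < 1277 or tier <> 'premium' → 18243
acct=E47: ELSE → 24462
acct=E52: age_days < 1129 and balance <= 11230 → -1642
acct=E62: age_days < 1277 or tier <> 'premium' → 20945
acct=E96: ELSE → 18872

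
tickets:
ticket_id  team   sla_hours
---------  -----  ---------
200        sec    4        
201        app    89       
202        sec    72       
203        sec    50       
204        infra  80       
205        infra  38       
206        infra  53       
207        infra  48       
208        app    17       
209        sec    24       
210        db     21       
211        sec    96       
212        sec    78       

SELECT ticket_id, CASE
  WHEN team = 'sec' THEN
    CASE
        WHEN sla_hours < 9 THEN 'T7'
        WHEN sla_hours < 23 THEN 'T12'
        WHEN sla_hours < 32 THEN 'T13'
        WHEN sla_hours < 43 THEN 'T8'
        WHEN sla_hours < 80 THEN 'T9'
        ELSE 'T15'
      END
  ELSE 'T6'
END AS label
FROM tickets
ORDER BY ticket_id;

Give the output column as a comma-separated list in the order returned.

ticket_id=200: team='sec' → inner[sla_hours < 9] → T7
ticket_id=201: team='app' → outer ELSE → T6
ticket_id=202: team='sec' → inner[sla_hours < 80] → T9
ticket_id=203: team='sec' → inner[sla_hours < 80] → T9
ticket_id=204: team='infra' → outer ELSE → T6
ticket_id=205: team='infra' → outer ELSE → T6
ticket_id=206: team='infra' → outer ELSE → T6
ticket_id=207: team='infra' → outer ELSE → T6
ticket_id=208: team='app' → outer ELSE → T6
ticket_id=209: team='sec' → inner[sla_hours < 32] → T13
ticket_id=210: team='db' → outer ELSE → T6
ticket_id=211: team='sec' → inner[ELSE] → T15
ticket_id=212: team='sec' → inner[sla_hours < 80] → T9

T7, T6, T9, T9, T6, T6, T6, T6, T6, T13, T6, T15, T9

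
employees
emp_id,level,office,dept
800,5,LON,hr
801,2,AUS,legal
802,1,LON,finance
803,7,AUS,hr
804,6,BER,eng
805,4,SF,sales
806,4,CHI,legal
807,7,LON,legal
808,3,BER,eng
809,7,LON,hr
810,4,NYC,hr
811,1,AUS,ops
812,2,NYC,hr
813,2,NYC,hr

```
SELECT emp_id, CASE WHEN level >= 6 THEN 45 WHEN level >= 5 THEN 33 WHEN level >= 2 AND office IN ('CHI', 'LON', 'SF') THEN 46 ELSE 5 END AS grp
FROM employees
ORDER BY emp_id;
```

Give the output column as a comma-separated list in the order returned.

33, 5, 5, 45, 45, 46, 46, 45, 5, 45, 5, 5, 5, 5

emp_id=800: level >= 5 → 33
emp_id=801: ELSE → 5
emp_id=802: ELSE → 5
emp_id=803: level >= 6 → 45
emp_id=804: level >= 6 → 45
emp_id=805: level >= 2 AND office IN ('CHI', 'LON', 'SF') → 46
emp_id=806: level >= 2 AND office IN ('CHI', 'LON', 'SF') → 46
emp_id=807: level >= 6 → 45
emp_id=808: ELSE → 5
emp_id=809: level >= 6 → 45
emp_id=810: ELSE → 5
emp_id=811: ELSE → 5
emp_id=812: ELSE → 5
emp_id=813: ELSE → 5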